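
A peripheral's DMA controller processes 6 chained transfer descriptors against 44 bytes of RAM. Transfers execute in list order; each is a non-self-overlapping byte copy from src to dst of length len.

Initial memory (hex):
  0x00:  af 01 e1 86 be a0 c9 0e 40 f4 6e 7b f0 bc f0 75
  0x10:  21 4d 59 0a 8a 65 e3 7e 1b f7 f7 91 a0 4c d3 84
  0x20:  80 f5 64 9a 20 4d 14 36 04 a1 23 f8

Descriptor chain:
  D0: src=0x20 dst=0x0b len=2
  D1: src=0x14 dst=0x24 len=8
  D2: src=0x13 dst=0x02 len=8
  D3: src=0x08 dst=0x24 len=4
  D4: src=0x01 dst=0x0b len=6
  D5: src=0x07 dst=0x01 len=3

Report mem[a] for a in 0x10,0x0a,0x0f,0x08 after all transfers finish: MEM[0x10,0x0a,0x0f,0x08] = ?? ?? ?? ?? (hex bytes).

MEM[0x10,0x0a,0x0f,0x08] = 7e 6e e3 f7

D0: mem[0x0b..0x0c] <- [80 f5]
D1: mem[0x24..0x2b] <- [8a 65 e3 7e 1b f7 f7 91]
D2: mem[0x02..0x09] <- [0a 8a 65 e3 7e 1b f7 f7]
D3: mem[0x24..0x27] <- [f7 f7 6e 80]
D4: mem[0x0b..0x10] <- [01 0a 8a 65 e3 7e]
D5: mem[0x01..0x03] <- [1b f7 f7]
query mem[0x10]=0x7e, mem[0x0a]=0x6e, mem[0x0f]=0xe3, mem[0x08]=0xf7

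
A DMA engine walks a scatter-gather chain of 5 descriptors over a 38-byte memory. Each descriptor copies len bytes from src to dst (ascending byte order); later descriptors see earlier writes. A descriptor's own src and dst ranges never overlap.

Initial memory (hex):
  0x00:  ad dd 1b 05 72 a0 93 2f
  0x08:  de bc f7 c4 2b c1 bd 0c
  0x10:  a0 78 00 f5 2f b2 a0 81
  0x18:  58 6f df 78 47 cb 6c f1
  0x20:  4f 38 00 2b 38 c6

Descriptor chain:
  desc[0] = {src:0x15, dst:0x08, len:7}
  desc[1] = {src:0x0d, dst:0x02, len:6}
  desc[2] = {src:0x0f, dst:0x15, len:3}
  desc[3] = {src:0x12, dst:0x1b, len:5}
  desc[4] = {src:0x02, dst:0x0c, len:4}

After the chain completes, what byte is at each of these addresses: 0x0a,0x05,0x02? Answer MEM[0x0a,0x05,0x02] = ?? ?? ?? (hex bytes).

MEM[0x0a,0x05,0x02] = 81 a0 df

[0] 0x15->0x08 len=7 : b2 a0 81 58 6f df 78
[1] 0x0d->0x02 len=6 : df 78 0c a0 78 00
[2] 0x0f->0x15 len=3 : 0c a0 78
[3] 0x12->0x1b len=5 : 00 f5 2f 0c a0
[4] 0x02->0x0c len=4 : df 78 0c a0
query mem[0x0a]=0x81, mem[0x05]=0xa0, mem[0x02]=0xdf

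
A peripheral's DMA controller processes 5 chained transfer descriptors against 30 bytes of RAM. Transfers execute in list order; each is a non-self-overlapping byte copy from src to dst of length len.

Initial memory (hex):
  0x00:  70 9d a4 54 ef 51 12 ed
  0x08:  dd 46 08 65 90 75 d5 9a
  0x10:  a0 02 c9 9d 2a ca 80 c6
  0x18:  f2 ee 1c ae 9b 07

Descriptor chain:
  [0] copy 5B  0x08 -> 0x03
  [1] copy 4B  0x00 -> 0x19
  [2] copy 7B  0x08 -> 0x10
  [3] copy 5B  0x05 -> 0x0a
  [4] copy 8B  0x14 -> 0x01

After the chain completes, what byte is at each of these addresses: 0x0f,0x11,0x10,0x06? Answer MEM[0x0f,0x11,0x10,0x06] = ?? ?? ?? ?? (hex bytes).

D0: mem[0x03..0x07] <- [dd 46 08 65 90]
D1: mem[0x19..0x1c] <- [70 9d a4 dd]
D2: mem[0x10..0x16] <- [dd 46 08 65 90 75 d5]
D3: mem[0x0a..0x0e] <- [08 65 90 dd 46]
D4: mem[0x01..0x08] <- [90 75 d5 c6 f2 70 9d a4]
query mem[0x0f]=0x9a, mem[0x11]=0x46, mem[0x10]=0xdd, mem[0x06]=0x70

MEM[0x0f,0x11,0x10,0x06] = 9a 46 dd 70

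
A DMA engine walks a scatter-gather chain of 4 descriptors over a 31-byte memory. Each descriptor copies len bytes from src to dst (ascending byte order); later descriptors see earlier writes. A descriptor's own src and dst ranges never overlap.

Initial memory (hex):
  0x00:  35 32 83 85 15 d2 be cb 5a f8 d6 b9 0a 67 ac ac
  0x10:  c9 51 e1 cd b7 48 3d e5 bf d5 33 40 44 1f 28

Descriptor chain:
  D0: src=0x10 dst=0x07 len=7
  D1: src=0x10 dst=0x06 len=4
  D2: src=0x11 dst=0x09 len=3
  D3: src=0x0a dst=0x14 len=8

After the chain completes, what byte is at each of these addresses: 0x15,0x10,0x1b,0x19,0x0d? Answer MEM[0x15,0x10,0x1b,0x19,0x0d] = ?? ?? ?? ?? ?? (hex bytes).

MEM[0x15,0x10,0x1b,0x19,0x0d] = cd c9 51 ac 3d

#0 dst[0x07+7] := {0xc9,0x51,0xe1,0xcd,0xb7,0x48,0x3d}
#1 dst[0x06+4] := {0xc9,0x51,0xe1,0xcd}
#2 dst[0x09+3] := {0x51,0xe1,0xcd}
#3 dst[0x14+8] := {0xe1,0xcd,0x48,0x3d,0xac,0xac,0xc9,0x51}
query mem[0x15]=0xcd, mem[0x10]=0xc9, mem[0x1b]=0x51, mem[0x19]=0xac, mem[0x0d]=0x3d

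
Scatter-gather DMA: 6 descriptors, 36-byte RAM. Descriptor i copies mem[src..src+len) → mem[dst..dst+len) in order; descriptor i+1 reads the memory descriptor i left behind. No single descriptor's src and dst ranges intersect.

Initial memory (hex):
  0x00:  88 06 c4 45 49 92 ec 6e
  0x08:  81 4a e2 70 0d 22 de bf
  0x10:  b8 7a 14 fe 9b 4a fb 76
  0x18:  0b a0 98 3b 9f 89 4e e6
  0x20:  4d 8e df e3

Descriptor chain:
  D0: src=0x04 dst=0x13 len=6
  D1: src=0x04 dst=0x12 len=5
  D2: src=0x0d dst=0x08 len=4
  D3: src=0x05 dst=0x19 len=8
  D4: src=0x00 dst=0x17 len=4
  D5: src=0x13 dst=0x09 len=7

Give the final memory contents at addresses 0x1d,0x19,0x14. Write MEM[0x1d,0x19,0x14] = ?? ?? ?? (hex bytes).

MEM[0x1d,0x19,0x14] = de c4 ec

  after D0: wrote 6B at 0x13 = 4992ec6e814a
  after D1: wrote 5B at 0x12 = 4992ec6e81
  after D2: wrote 4B at 0x08 = 22debfb8
  after D3: wrote 8B at 0x19 = 92ec6e22debfb80d
  after D4: wrote 4B at 0x17 = 8806c445
  after D5: wrote 7B at 0x09 = 92ec6e818806c4
query mem[0x1d]=0xde, mem[0x19]=0xc4, mem[0x14]=0xec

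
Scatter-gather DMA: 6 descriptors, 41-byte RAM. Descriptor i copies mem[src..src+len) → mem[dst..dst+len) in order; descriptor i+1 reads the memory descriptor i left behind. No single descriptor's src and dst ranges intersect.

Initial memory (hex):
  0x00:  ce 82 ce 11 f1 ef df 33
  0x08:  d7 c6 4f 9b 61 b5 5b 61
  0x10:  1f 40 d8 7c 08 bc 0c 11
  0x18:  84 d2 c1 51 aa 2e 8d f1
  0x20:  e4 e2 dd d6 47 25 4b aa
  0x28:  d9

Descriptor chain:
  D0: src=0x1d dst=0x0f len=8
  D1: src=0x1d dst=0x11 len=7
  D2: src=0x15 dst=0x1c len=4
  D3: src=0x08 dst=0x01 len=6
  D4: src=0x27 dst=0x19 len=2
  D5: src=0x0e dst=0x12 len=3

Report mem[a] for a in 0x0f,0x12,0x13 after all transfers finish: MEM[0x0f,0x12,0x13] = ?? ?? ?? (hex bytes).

MEM[0x0f,0x12,0x13] = 2e 5b 2e

  after D0: wrote 8B at 0x0f = 2e8df1e4e2ddd647
  after D1: wrote 7B at 0x11 = 2e8df1e4e2ddd6
  after D2: wrote 4B at 0x1c = e2ddd684
  after D3: wrote 6B at 0x01 = d7c64f9b61b5
  after D4: wrote 2B at 0x19 = aad9
  after D5: wrote 3B at 0x12 = 5b2e8d
query mem[0x0f]=0x2e, mem[0x12]=0x5b, mem[0x13]=0x2e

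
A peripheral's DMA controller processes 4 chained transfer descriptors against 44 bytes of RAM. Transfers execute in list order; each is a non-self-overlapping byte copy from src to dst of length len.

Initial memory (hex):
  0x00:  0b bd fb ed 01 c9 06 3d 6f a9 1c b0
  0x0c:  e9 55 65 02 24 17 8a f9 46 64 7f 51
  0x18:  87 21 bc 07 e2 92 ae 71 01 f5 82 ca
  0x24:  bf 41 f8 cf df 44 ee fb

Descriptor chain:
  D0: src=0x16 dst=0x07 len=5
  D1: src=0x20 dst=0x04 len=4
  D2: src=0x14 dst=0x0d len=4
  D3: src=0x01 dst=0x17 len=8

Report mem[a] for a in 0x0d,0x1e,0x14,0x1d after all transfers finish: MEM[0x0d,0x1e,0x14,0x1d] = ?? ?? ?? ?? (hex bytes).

  after D0: wrote 5B at 0x07 = 7f518721bc
  after D1: wrote 4B at 0x04 = 01f582ca
  after D2: wrote 4B at 0x0d = 46647f51
  after D3: wrote 8B at 0x17 = bdfbed01f582ca51
query mem[0x0d]=0x46, mem[0x1e]=0x51, mem[0x14]=0x46, mem[0x1d]=0xca

MEM[0x0d,0x1e,0x14,0x1d] = 46 51 46 ca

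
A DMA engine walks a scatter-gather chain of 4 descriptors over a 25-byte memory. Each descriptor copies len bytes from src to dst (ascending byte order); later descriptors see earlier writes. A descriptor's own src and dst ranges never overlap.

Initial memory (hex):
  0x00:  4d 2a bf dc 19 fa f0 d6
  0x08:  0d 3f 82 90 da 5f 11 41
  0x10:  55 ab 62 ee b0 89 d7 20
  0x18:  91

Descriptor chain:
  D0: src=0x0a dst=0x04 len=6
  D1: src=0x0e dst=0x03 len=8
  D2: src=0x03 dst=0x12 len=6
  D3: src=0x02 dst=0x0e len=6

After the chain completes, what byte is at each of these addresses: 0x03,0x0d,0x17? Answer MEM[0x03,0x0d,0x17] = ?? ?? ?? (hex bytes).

MEM[0x03,0x0d,0x17] = 11 5f ee

#0 dst[0x04+6] := {0x82,0x90,0xda,0x5f,0x11,0x41}
#1 dst[0x03+8] := {0x11,0x41,0x55,0xab,0x62,0xee,0xb0,0x89}
#2 dst[0x12+6] := {0x11,0x41,0x55,0xab,0x62,0xee}
#3 dst[0x0e+6] := {0xbf,0x11,0x41,0x55,0xab,0x62}
query mem[0x03]=0x11, mem[0x0d]=0x5f, mem[0x17]=0xee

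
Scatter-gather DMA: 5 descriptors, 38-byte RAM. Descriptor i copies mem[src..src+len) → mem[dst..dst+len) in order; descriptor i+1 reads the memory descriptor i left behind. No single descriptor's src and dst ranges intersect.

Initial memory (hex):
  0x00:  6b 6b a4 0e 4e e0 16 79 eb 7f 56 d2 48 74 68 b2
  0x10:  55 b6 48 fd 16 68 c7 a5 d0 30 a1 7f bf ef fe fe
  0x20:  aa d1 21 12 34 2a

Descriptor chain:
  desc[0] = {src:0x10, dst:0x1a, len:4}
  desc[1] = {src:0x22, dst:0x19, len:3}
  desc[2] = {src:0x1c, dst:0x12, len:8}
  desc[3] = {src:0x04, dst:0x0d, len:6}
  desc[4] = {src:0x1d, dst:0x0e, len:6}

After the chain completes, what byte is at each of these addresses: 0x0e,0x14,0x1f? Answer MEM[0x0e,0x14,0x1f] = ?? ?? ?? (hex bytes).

MEM[0x0e,0x14,0x1f] = fd fe fe

[0] 0x10->0x1a len=4 : 55 b6 48 fd
[1] 0x22->0x19 len=3 : 21 12 34
[2] 0x1c->0x12 len=8 : 48 fd fe fe aa d1 21 12
[3] 0x04->0x0d len=6 : 4e e0 16 79 eb 7f
[4] 0x1d->0x0e len=6 : fd fe fe aa d1 21
query mem[0x0e]=0xfd, mem[0x14]=0xfe, mem[0x1f]=0xfe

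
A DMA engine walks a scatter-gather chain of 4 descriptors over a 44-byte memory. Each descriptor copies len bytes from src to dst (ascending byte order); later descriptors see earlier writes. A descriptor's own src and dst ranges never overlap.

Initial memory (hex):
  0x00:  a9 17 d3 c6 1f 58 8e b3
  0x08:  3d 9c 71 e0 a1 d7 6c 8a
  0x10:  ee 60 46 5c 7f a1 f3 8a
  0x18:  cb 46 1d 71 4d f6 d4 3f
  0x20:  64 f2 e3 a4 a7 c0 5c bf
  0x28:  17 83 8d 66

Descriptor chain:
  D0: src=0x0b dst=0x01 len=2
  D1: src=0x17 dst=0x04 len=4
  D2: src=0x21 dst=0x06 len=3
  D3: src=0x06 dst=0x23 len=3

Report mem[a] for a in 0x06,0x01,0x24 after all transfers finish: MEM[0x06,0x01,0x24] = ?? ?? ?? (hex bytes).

MEM[0x06,0x01,0x24] = f2 e0 e3

[0] 0x0b->0x01 len=2 : e0 a1
[1] 0x17->0x04 len=4 : 8a cb 46 1d
[2] 0x21->0x06 len=3 : f2 e3 a4
[3] 0x06->0x23 len=3 : f2 e3 a4
query mem[0x06]=0xf2, mem[0x01]=0xe0, mem[0x24]=0xe3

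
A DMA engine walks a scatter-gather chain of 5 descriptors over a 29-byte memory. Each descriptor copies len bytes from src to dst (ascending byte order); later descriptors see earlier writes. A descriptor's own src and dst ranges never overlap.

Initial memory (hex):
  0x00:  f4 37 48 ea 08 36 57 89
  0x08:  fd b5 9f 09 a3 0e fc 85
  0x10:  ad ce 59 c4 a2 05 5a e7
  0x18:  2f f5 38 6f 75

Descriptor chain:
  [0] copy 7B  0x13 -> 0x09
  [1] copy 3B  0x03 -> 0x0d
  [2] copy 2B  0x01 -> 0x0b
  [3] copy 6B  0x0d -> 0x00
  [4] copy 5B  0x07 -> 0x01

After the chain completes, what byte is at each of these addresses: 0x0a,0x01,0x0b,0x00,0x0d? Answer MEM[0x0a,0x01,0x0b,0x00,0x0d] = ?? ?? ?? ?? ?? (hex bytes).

[0] 0x13->0x09 len=7 : c4 a2 05 5a e7 2f f5
[1] 0x03->0x0d len=3 : ea 08 36
[2] 0x01->0x0b len=2 : 37 48
[3] 0x0d->0x00 len=6 : ea 08 36 ad ce 59
[4] 0x07->0x01 len=5 : 89 fd c4 a2 37
query mem[0x0a]=0xa2, mem[0x01]=0x89, mem[0x0b]=0x37, mem[0x00]=0xea, mem[0x0d]=0xea

MEM[0x0a,0x01,0x0b,0x00,0x0d] = a2 89 37 ea ea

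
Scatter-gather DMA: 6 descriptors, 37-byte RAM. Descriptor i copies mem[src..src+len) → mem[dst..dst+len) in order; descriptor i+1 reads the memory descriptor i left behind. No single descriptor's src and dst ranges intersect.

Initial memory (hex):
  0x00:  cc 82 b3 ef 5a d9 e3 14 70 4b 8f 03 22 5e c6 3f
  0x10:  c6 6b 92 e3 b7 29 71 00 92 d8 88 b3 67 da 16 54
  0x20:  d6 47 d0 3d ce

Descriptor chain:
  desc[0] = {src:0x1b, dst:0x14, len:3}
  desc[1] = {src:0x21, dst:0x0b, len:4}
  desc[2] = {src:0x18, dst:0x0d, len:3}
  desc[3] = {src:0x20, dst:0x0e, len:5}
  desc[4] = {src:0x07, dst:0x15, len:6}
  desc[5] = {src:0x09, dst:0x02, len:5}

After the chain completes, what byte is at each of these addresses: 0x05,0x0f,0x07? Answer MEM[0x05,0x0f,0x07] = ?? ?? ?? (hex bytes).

MEM[0x05,0x0f,0x07] = d0 47 14

#0 dst[0x14+3] := {0xb3,0x67,0xda}
#1 dst[0x0b+4] := {0x47,0xd0,0x3d,0xce}
#2 dst[0x0d+3] := {0x92,0xd8,0x88}
#3 dst[0x0e+5] := {0xd6,0x47,0xd0,0x3d,0xce}
#4 dst[0x15+6] := {0x14,0x70,0x4b,0x8f,0x47,0xd0}
#5 dst[0x02+5] := {0x4b,0x8f,0x47,0xd0,0x92}
query mem[0x05]=0xd0, mem[0x0f]=0x47, mem[0x07]=0x14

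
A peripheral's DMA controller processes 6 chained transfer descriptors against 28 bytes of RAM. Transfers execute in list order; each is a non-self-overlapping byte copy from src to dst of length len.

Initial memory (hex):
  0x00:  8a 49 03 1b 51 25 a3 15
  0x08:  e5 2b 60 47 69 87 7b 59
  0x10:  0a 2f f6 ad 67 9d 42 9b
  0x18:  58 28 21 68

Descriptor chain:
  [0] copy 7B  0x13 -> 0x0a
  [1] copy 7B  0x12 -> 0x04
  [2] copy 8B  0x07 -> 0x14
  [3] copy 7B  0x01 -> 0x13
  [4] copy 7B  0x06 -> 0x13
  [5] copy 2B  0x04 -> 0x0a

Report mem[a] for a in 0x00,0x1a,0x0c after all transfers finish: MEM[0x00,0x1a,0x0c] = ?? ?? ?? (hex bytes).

MEM[0x00,0x1a,0x0c] = 8a 42 9d

#0 dst[0x0a+7] := {0xad,0x67,0x9d,0x42,0x9b,0x58,0x28}
#1 dst[0x04+7] := {0xf6,0xad,0x67,0x9d,0x42,0x9b,0x58}
#2 dst[0x14+8] := {0x9d,0x42,0x9b,0x58,0x67,0x9d,0x42,0x9b}
#3 dst[0x13+7] := {0x49,0x03,0x1b,0xf6,0xad,0x67,0x9d}
#4 dst[0x13+7] := {0x67,0x9d,0x42,0x9b,0x58,0x67,0x9d}
#5 dst[0x0a+2] := {0xf6,0xad}
query mem[0x00]=0x8a, mem[0x1a]=0x42, mem[0x0c]=0x9d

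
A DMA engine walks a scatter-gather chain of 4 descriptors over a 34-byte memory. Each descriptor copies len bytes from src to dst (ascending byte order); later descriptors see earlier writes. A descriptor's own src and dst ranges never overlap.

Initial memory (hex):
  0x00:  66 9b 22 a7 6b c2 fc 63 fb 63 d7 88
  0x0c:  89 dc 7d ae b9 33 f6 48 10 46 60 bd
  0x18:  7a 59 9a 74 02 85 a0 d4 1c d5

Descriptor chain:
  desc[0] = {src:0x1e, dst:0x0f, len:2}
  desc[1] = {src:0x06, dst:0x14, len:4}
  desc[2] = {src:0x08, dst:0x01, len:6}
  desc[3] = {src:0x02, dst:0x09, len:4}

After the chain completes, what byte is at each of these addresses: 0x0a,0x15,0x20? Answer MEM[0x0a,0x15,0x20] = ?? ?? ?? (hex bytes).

[0] 0x1e->0x0f len=2 : a0 d4
[1] 0x06->0x14 len=4 : fc 63 fb 63
[2] 0x08->0x01 len=6 : fb 63 d7 88 89 dc
[3] 0x02->0x09 len=4 : 63 d7 88 89
query mem[0x0a]=0xd7, mem[0x15]=0x63, mem[0x20]=0x1c

MEM[0x0a,0x15,0x20] = d7 63 1c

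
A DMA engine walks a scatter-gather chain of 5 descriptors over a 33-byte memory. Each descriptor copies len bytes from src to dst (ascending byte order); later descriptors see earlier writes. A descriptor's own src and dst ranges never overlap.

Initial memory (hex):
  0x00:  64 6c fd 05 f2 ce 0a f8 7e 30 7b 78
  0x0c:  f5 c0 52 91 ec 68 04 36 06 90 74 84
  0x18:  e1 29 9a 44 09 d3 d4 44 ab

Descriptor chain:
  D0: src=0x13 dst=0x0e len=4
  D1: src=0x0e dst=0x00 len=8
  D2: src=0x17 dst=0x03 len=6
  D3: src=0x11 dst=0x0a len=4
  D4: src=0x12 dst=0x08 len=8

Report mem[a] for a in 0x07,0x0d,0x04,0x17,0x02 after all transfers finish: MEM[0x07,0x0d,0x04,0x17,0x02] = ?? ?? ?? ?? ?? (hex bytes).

D0: mem[0x0e..0x11] <- [36 06 90 74]
D1: mem[0x00..0x07] <- [36 06 90 74 04 36 06 90]
D2: mem[0x03..0x08] <- [84 e1 29 9a 44 09]
D3: mem[0x0a..0x0d] <- [74 04 36 06]
D4: mem[0x08..0x0f] <- [04 36 06 90 74 84 e1 29]
query mem[0x07]=0x44, mem[0x0d]=0x84, mem[0x04]=0xe1, mem[0x17]=0x84, mem[0x02]=0x90

MEM[0x07,0x0d,0x04,0x17,0x02] = 44 84 e1 84 90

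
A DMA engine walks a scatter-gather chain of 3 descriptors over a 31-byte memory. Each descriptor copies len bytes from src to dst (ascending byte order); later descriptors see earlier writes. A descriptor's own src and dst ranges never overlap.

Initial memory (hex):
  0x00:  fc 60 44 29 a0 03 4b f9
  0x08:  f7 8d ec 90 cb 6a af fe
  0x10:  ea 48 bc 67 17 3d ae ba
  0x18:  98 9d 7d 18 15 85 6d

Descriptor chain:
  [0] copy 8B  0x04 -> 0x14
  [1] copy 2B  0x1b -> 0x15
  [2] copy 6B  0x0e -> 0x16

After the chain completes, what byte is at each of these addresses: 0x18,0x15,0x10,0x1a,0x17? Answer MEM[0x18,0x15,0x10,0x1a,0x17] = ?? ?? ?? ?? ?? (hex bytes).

  after D0: wrote 8B at 0x14 = a0034bf9f78dec90
  after D1: wrote 2B at 0x15 = 9015
  after D2: wrote 6B at 0x16 = affeea48bc67
query mem[0x18]=0xea, mem[0x15]=0x90, mem[0x10]=0xea, mem[0x1a]=0xbc, mem[0x17]=0xfe

MEM[0x18,0x15,0x10,0x1a,0x17] = ea 90 ea bc fe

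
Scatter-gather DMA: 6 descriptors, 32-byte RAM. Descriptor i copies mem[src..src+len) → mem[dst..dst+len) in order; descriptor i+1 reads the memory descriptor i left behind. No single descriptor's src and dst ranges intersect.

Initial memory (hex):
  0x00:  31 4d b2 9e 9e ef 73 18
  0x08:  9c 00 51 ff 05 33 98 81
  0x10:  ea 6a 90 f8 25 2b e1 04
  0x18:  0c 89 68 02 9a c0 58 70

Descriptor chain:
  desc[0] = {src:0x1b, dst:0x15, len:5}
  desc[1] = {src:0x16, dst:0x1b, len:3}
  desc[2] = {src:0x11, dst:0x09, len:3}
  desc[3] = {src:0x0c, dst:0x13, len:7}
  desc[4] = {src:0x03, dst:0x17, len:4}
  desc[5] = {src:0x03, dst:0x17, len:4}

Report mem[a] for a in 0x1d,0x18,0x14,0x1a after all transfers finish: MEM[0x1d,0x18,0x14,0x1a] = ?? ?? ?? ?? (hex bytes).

#0 dst[0x15+5] := {0x02,0x9a,0xc0,0x58,0x70}
#1 dst[0x1b+3] := {0x9a,0xc0,0x58}
#2 dst[0x09+3] := {0x6a,0x90,0xf8}
#3 dst[0x13+7] := {0x05,0x33,0x98,0x81,0xea,0x6a,0x90}
#4 dst[0x17+4] := {0x9e,0x9e,0xef,0x73}
#5 dst[0x17+4] := {0x9e,0x9e,0xef,0x73}
query mem[0x1d]=0x58, mem[0x18]=0x9e, mem[0x14]=0x33, mem[0x1a]=0x73

MEM[0x1d,0x18,0x14,0x1a] = 58 9e 33 73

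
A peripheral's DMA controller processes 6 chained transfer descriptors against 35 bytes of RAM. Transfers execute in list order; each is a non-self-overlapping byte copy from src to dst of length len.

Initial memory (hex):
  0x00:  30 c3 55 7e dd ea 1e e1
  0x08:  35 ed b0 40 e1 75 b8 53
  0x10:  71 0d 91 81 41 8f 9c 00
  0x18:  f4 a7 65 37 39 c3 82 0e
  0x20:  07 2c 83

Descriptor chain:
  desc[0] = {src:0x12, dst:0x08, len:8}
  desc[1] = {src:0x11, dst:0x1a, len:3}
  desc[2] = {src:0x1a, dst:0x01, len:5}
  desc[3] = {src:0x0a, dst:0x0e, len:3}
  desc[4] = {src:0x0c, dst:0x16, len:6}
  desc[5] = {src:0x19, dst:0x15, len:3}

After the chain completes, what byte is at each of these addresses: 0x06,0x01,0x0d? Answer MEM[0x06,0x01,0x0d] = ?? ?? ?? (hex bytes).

  after D0: wrote 8B at 0x08 = 9181418f9c00f4a7
  after D1: wrote 3B at 0x1a = 0d9181
  after D2: wrote 5B at 0x01 = 0d9181c382
  after D3: wrote 3B at 0x0e = 418f9c
  after D4: wrote 6B at 0x16 = 9c00418f9c0d
  after D5: wrote 3B at 0x15 = 8f9c0d
query mem[0x06]=0x1e, mem[0x01]=0x0d, mem[0x0d]=0x00

MEM[0x06,0x01,0x0d] = 1e 0d 00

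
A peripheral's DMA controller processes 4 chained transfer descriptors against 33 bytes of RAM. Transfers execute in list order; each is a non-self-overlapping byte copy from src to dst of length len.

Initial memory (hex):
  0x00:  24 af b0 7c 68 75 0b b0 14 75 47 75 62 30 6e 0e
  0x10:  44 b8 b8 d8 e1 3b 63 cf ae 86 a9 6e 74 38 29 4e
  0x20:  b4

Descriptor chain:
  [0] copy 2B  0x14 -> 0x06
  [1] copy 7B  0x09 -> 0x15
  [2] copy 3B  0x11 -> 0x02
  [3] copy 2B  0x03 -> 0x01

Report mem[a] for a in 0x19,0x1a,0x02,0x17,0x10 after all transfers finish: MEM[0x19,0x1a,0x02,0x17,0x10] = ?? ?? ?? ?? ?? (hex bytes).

MEM[0x19,0x1a,0x02,0x17,0x10] = 30 6e d8 75 44

[0] 0x14->0x06 len=2 : e1 3b
[1] 0x09->0x15 len=7 : 75 47 75 62 30 6e 0e
[2] 0x11->0x02 len=3 : b8 b8 d8
[3] 0x03->0x01 len=2 : b8 d8
query mem[0x19]=0x30, mem[0x1a]=0x6e, mem[0x02]=0xd8, mem[0x17]=0x75, mem[0x10]=0x44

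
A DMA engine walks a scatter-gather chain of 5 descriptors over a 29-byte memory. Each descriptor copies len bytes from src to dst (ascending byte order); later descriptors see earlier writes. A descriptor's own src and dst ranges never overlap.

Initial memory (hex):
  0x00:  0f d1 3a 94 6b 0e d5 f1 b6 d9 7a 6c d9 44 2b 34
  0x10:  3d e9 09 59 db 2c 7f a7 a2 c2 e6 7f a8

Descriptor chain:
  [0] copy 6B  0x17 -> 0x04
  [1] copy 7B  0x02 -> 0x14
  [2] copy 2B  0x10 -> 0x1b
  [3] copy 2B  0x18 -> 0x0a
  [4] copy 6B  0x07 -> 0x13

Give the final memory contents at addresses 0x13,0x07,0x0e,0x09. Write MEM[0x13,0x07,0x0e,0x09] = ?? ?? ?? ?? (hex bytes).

MEM[0x13,0x07,0x0e,0x09] = e6 e6 2b a8

#0 dst[0x04+6] := {0xa7,0xa2,0xc2,0xe6,0x7f,0xa8}
#1 dst[0x14+7] := {0x3a,0x94,0xa7,0xa2,0xc2,0xe6,0x7f}
#2 dst[0x1b+2] := {0x3d,0xe9}
#3 dst[0x0a+2] := {0xc2,0xe6}
#4 dst[0x13+6] := {0xe6,0x7f,0xa8,0xc2,0xe6,0xd9}
query mem[0x13]=0xe6, mem[0x07]=0xe6, mem[0x0e]=0x2b, mem[0x09]=0xa8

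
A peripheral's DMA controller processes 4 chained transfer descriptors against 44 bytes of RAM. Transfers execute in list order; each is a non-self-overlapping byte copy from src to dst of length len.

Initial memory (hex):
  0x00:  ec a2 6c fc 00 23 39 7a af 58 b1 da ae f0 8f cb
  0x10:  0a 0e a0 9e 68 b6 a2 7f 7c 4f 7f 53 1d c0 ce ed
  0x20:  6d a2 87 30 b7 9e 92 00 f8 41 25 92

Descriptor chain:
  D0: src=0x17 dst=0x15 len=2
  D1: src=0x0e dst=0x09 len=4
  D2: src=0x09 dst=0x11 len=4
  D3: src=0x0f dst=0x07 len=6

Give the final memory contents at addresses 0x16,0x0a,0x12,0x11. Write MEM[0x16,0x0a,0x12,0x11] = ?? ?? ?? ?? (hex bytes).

[0] 0x17->0x15 len=2 : 7f 7c
[1] 0x0e->0x09 len=4 : 8f cb 0a 0e
[2] 0x09->0x11 len=4 : 8f cb 0a 0e
[3] 0x0f->0x07 len=6 : cb 0a 8f cb 0a 0e
query mem[0x16]=0x7c, mem[0x0a]=0xcb, mem[0x12]=0xcb, mem[0x11]=0x8f

MEM[0x16,0x0a,0x12,0x11] = 7c cb cb 8f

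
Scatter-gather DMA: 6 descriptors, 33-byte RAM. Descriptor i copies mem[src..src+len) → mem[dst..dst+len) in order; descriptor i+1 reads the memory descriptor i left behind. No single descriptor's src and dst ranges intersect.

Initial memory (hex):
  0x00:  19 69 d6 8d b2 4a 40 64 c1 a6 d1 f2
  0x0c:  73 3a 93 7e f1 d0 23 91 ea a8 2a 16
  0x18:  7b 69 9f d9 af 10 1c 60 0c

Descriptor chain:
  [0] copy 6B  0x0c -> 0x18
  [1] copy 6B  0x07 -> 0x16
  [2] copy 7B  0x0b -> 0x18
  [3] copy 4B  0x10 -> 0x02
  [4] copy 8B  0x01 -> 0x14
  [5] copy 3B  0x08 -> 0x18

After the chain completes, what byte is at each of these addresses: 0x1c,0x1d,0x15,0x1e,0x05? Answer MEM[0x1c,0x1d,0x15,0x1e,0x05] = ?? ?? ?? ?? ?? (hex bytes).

D0: mem[0x18..0x1d] <- [73 3a 93 7e f1 d0]
D1: mem[0x16..0x1b] <- [64 c1 a6 d1 f2 73]
D2: mem[0x18..0x1e] <- [f2 73 3a 93 7e f1 d0]
D3: mem[0x02..0x05] <- [f1 d0 23 91]
D4: mem[0x14..0x1b] <- [69 f1 d0 23 91 40 64 c1]
D5: mem[0x18..0x1a] <- [c1 a6 d1]
query mem[0x1c]=0x7e, mem[0x1d]=0xf1, mem[0x15]=0xf1, mem[0x1e]=0xd0, mem[0x05]=0x91

MEM[0x1c,0x1d,0x15,0x1e,0x05] = 7e f1 f1 d0 91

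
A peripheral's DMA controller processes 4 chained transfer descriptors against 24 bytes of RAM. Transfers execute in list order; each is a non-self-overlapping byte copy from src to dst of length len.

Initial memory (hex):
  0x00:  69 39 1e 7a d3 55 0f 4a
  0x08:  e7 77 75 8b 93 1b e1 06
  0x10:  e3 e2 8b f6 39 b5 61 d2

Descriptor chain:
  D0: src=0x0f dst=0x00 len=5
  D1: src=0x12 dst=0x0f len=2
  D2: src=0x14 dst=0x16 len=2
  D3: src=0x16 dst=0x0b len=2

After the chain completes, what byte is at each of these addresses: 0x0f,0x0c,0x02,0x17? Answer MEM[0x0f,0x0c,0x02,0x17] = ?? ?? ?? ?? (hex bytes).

D0: mem[0x00..0x04] <- [06 e3 e2 8b f6]
D1: mem[0x0f..0x10] <- [8b f6]
D2: mem[0x16..0x17] <- [39 b5]
D3: mem[0x0b..0x0c] <- [39 b5]
query mem[0x0f]=0x8b, mem[0x0c]=0xb5, mem[0x02]=0xe2, mem[0x17]=0xb5

MEM[0x0f,0x0c,0x02,0x17] = 8b b5 e2 b5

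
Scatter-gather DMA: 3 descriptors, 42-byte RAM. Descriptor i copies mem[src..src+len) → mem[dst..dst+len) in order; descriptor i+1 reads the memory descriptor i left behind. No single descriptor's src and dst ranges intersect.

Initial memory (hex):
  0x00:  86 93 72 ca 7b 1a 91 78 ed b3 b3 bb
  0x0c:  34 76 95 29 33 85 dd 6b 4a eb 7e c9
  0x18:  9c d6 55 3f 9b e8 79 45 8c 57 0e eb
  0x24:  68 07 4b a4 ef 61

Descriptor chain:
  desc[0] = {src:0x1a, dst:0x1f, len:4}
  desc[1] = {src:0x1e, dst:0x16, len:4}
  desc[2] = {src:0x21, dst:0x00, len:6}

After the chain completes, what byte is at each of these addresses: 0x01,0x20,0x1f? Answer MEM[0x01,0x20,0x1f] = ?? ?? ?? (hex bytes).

#0 dst[0x1f+4] := {0x55,0x3f,0x9b,0xe8}
#1 dst[0x16+4] := {0x79,0x55,0x3f,0x9b}
#2 dst[0x00+6] := {0x9b,0xe8,0xeb,0x68,0x07,0x4b}
query mem[0x01]=0xe8, mem[0x20]=0x3f, mem[0x1f]=0x55

MEM[0x01,0x20,0x1f] = e8 3f 55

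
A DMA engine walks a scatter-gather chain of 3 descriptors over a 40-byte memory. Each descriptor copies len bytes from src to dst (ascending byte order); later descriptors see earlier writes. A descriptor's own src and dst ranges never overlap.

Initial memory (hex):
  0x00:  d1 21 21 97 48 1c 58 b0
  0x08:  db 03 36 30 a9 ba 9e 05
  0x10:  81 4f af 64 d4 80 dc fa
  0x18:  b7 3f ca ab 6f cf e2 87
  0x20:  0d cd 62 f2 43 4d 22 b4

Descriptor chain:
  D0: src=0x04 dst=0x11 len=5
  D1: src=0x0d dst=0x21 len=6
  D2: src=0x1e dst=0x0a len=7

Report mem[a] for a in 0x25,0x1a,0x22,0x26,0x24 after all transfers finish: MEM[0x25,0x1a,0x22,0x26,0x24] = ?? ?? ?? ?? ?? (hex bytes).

MEM[0x25,0x1a,0x22,0x26,0x24] = 48 ca 9e 1c 81

#0 dst[0x11+5] := {0x48,0x1c,0x58,0xb0,0xdb}
#1 dst[0x21+6] := {0xba,0x9e,0x05,0x81,0x48,0x1c}
#2 dst[0x0a+7] := {0xe2,0x87,0x0d,0xba,0x9e,0x05,0x81}
query mem[0x25]=0x48, mem[0x1a]=0xca, mem[0x22]=0x9e, mem[0x26]=0x1c, mem[0x24]=0x81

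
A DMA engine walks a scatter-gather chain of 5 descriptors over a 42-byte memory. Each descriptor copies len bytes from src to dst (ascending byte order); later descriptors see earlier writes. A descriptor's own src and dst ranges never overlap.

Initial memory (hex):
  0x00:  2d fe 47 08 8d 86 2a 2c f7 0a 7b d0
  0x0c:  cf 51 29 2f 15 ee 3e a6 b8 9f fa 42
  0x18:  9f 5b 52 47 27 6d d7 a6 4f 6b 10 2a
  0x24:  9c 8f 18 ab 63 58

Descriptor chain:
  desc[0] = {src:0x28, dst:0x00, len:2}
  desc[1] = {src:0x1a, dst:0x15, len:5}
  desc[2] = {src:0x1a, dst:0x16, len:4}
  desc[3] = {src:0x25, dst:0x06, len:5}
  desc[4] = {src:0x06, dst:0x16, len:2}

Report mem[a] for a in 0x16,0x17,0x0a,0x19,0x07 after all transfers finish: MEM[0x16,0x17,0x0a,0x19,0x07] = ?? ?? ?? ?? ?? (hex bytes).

MEM[0x16,0x17,0x0a,0x19,0x07] = 8f 18 58 6d 18

#0 dst[0x00+2] := {0x63,0x58}
#1 dst[0x15+5] := {0x52,0x47,0x27,0x6d,0xd7}
#2 dst[0x16+4] := {0x52,0x47,0x27,0x6d}
#3 dst[0x06+5] := {0x8f,0x18,0xab,0x63,0x58}
#4 dst[0x16+2] := {0x8f,0x18}
query mem[0x16]=0x8f, mem[0x17]=0x18, mem[0x0a]=0x58, mem[0x19]=0x6d, mem[0x07]=0x18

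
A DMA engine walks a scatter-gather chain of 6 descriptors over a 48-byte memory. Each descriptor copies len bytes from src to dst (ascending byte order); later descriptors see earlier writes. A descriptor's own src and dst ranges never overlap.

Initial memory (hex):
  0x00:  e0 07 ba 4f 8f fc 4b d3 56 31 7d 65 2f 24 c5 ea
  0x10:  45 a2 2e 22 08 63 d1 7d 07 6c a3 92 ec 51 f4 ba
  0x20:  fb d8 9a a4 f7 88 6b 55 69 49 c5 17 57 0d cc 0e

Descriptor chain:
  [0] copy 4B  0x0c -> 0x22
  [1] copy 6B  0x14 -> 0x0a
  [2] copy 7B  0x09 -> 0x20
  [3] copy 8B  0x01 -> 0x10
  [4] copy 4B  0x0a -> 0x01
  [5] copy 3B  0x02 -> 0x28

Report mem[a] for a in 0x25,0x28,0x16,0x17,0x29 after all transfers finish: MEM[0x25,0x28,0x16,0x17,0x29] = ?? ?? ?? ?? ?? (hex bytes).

MEM[0x25,0x28,0x16,0x17,0x29] = 07 63 d3 56 d1

#0 dst[0x22+4] := {0x2f,0x24,0xc5,0xea}
#1 dst[0x0a+6] := {0x08,0x63,0xd1,0x7d,0x07,0x6c}
#2 dst[0x20+7] := {0x31,0x08,0x63,0xd1,0x7d,0x07,0x6c}
#3 dst[0x10+8] := {0x07,0xba,0x4f,0x8f,0xfc,0x4b,0xd3,0x56}
#4 dst[0x01+4] := {0x08,0x63,0xd1,0x7d}
#5 dst[0x28+3] := {0x63,0xd1,0x7d}
query mem[0x25]=0x07, mem[0x28]=0x63, mem[0x16]=0xd3, mem[0x17]=0x56, mem[0x29]=0xd1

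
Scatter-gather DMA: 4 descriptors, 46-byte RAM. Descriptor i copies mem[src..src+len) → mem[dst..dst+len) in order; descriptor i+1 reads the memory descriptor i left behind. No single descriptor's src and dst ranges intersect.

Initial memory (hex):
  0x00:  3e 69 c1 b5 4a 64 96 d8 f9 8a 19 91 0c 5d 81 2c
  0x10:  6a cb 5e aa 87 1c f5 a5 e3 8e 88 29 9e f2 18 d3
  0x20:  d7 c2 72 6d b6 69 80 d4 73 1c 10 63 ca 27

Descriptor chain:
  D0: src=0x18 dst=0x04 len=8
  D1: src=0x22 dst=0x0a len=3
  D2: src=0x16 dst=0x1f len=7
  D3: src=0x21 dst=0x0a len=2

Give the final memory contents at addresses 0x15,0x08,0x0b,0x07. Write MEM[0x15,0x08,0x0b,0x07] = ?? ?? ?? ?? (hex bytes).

D0: mem[0x04..0x0b] <- [e3 8e 88 29 9e f2 18 d3]
D1: mem[0x0a..0x0c] <- [72 6d b6]
D2: mem[0x1f..0x25] <- [f5 a5 e3 8e 88 29 9e]
D3: mem[0x0a..0x0b] <- [e3 8e]
query mem[0x15]=0x1c, mem[0x08]=0x9e, mem[0x0b]=0x8e, mem[0x07]=0x29

MEM[0x15,0x08,0x0b,0x07] = 1c 9e 8e 29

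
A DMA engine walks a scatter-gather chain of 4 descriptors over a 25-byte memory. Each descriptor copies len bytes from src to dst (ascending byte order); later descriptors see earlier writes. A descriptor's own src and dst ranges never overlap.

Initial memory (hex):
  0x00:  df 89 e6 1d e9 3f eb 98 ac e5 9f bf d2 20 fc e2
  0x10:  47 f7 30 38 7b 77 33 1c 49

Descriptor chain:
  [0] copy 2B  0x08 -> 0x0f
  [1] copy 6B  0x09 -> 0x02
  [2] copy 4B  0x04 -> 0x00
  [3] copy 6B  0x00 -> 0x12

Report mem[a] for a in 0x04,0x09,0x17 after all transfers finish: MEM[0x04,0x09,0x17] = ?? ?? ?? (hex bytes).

[0] 0x08->0x0f len=2 : ac e5
[1] 0x09->0x02 len=6 : e5 9f bf d2 20 fc
[2] 0x04->0x00 len=4 : bf d2 20 fc
[3] 0x00->0x12 len=6 : bf d2 20 fc bf d2
query mem[0x04]=0xbf, mem[0x09]=0xe5, mem[0x17]=0xd2

MEM[0x04,0x09,0x17] = bf e5 d2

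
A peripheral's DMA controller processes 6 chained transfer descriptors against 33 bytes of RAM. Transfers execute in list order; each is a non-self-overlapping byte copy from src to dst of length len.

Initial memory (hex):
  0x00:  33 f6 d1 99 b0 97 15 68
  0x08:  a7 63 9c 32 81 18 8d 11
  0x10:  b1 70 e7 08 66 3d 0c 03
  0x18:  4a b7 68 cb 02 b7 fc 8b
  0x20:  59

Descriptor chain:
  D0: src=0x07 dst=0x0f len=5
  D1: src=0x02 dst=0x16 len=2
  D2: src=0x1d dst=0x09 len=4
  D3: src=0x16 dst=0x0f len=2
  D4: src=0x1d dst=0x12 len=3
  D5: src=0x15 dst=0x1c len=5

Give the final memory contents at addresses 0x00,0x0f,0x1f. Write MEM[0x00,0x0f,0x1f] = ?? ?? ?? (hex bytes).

D0: mem[0x0f..0x13] <- [68 a7 63 9c 32]
D1: mem[0x16..0x17] <- [d1 99]
D2: mem[0x09..0x0c] <- [b7 fc 8b 59]
D3: mem[0x0f..0x10] <- [d1 99]
D4: mem[0x12..0x14] <- [b7 fc 8b]
D5: mem[0x1c..0x20] <- [3d d1 99 4a b7]
query mem[0x00]=0x33, mem[0x0f]=0xd1, mem[0x1f]=0x4a

MEM[0x00,0x0f,0x1f] = 33 d1 4a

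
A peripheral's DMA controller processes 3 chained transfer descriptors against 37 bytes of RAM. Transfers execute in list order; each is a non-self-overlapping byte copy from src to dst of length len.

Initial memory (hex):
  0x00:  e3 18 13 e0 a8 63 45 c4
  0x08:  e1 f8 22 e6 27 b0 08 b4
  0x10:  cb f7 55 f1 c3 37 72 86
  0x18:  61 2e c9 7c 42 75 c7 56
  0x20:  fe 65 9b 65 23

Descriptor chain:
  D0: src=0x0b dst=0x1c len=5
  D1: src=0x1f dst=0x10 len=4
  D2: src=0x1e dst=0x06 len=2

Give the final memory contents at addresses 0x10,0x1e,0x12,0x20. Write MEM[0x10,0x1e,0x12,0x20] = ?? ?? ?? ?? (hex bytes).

MEM[0x10,0x1e,0x12,0x20] = 08 b0 65 b4

[0] 0x0b->0x1c len=5 : e6 27 b0 08 b4
[1] 0x1f->0x10 len=4 : 08 b4 65 9b
[2] 0x1e->0x06 len=2 : b0 08
query mem[0x10]=0x08, mem[0x1e]=0xb0, mem[0x12]=0x65, mem[0x20]=0xb4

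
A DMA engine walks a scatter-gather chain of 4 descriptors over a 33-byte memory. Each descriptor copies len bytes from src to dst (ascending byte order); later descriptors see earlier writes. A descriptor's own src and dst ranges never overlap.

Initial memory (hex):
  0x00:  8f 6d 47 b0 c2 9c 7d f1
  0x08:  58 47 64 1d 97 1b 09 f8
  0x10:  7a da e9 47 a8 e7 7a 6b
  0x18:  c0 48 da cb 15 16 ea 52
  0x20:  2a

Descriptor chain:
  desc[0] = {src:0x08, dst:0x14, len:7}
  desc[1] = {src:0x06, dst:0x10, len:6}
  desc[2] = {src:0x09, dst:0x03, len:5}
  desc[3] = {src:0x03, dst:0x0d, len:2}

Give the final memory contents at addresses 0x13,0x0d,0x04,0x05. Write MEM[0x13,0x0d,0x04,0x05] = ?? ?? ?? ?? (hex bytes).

D0: mem[0x14..0x1a] <- [58 47 64 1d 97 1b 09]
D1: mem[0x10..0x15] <- [7d f1 58 47 64 1d]
D2: mem[0x03..0x07] <- [47 64 1d 97 1b]
D3: mem[0x0d..0x0e] <- [47 64]
query mem[0x13]=0x47, mem[0x0d]=0x47, mem[0x04]=0x64, mem[0x05]=0x1d

MEM[0x13,0x0d,0x04,0x05] = 47 47 64 1d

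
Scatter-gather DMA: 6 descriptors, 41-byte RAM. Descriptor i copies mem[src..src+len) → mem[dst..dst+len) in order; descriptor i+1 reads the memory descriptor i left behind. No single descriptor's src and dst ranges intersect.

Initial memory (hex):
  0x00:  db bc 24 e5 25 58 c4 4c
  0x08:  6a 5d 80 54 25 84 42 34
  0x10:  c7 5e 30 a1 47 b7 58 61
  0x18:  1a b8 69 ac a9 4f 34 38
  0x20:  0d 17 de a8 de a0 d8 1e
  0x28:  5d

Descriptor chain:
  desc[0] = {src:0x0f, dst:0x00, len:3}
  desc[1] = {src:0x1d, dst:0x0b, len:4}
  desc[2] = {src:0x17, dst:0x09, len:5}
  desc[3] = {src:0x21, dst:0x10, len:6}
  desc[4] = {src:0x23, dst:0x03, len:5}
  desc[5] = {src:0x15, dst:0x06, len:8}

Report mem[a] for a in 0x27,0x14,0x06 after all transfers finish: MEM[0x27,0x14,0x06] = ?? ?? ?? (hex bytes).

  after D0: wrote 3B at 0x00 = 34c75e
  after D1: wrote 4B at 0x0b = 4f34380d
  after D2: wrote 5B at 0x09 = 611ab869ac
  after D3: wrote 6B at 0x10 = 17dea8dea0d8
  after D4: wrote 5B at 0x03 = a8dea0d81e
  after D5: wrote 8B at 0x06 = d858611ab869aca9
query mem[0x27]=0x1e, mem[0x14]=0xa0, mem[0x06]=0xd8

MEM[0x27,0x14,0x06] = 1e a0 d8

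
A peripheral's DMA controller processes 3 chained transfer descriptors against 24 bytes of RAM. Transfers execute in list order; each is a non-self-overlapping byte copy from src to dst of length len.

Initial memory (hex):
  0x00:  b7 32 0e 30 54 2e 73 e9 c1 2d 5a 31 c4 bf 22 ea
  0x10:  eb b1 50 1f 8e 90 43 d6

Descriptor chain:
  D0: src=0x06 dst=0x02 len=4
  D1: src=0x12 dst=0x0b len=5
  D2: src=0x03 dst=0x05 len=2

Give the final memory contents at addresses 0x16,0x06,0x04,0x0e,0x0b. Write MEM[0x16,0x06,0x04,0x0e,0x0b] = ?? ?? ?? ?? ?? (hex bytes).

MEM[0x16,0x06,0x04,0x0e,0x0b] = 43 c1 c1 90 50

[0] 0x06->0x02 len=4 : 73 e9 c1 2d
[1] 0x12->0x0b len=5 : 50 1f 8e 90 43
[2] 0x03->0x05 len=2 : e9 c1
query mem[0x16]=0x43, mem[0x06]=0xc1, mem[0x04]=0xc1, mem[0x0e]=0x90, mem[0x0b]=0x50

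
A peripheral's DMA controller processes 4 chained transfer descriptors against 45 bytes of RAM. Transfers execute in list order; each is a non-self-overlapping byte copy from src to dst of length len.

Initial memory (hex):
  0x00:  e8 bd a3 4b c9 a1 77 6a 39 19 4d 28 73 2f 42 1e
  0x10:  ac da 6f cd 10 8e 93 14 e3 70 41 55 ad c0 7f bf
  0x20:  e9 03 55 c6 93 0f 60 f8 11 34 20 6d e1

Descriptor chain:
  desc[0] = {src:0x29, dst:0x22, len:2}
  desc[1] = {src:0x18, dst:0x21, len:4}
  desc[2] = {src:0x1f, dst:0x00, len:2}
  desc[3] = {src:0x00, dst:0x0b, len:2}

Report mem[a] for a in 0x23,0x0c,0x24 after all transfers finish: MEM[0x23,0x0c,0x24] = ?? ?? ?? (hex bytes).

MEM[0x23,0x0c,0x24] = 41 e9 55

#0 dst[0x22+2] := {0x34,0x20}
#1 dst[0x21+4] := {0xe3,0x70,0x41,0x55}
#2 dst[0x00+2] := {0xbf,0xe9}
#3 dst[0x0b+2] := {0xbf,0xe9}
query mem[0x23]=0x41, mem[0x0c]=0xe9, mem[0x24]=0x55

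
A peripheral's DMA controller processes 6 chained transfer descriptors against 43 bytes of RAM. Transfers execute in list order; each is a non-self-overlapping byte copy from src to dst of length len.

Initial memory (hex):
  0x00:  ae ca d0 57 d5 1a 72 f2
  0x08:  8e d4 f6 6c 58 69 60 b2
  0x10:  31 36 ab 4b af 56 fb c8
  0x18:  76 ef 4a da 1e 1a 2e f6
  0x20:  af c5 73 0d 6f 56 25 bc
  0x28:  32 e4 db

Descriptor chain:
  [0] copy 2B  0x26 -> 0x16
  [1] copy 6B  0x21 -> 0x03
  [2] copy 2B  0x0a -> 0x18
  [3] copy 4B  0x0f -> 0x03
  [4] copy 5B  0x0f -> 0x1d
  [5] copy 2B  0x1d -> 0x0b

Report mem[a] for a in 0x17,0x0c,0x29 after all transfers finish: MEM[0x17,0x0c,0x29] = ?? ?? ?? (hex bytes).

D0: mem[0x16..0x17] <- [25 bc]
D1: mem[0x03..0x08] <- [c5 73 0d 6f 56 25]
D2: mem[0x18..0x19] <- [f6 6c]
D3: mem[0x03..0x06] <- [b2 31 36 ab]
D4: mem[0x1d..0x21] <- [b2 31 36 ab 4b]
D5: mem[0x0b..0x0c] <- [b2 31]
query mem[0x17]=0xbc, mem[0x0c]=0x31, mem[0x29]=0xe4

MEM[0x17,0x0c,0x29] = bc 31 e4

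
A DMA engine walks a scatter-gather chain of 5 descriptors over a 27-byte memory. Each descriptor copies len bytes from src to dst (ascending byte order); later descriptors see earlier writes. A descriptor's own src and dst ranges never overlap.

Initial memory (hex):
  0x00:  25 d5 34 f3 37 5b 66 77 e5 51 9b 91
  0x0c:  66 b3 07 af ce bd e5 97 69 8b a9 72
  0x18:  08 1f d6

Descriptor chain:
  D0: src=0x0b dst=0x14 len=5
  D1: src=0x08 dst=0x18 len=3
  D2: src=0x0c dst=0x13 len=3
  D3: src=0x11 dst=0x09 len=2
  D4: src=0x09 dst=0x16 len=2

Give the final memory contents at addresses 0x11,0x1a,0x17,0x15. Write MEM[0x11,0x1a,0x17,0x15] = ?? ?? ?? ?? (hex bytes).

MEM[0x11,0x1a,0x17,0x15] = bd 9b e5 07

  after D0: wrote 5B at 0x14 = 9166b307af
  after D1: wrote 3B at 0x18 = e5519b
  after D2: wrote 3B at 0x13 = 66b307
  after D3: wrote 2B at 0x09 = bde5
  after D4: wrote 2B at 0x16 = bde5
query mem[0x11]=0xbd, mem[0x1a]=0x9b, mem[0x17]=0xe5, mem[0x15]=0x07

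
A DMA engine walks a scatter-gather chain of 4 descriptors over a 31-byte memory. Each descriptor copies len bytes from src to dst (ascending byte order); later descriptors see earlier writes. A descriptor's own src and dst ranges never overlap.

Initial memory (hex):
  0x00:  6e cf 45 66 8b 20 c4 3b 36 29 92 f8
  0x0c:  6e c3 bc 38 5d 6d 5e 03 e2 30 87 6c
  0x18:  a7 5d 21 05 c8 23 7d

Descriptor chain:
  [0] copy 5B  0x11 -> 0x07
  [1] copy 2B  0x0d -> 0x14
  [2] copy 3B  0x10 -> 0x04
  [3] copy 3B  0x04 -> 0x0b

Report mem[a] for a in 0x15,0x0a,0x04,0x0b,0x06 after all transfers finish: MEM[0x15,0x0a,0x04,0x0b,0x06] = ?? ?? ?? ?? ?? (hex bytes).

MEM[0x15,0x0a,0x04,0x0b,0x06] = bc e2 5d 5d 5e

D0: mem[0x07..0x0b] <- [6d 5e 03 e2 30]
D1: mem[0x14..0x15] <- [c3 bc]
D2: mem[0x04..0x06] <- [5d 6d 5e]
D3: mem[0x0b..0x0d] <- [5d 6d 5e]
query mem[0x15]=0xbc, mem[0x0a]=0xe2, mem[0x04]=0x5d, mem[0x0b]=0x5d, mem[0x06]=0x5e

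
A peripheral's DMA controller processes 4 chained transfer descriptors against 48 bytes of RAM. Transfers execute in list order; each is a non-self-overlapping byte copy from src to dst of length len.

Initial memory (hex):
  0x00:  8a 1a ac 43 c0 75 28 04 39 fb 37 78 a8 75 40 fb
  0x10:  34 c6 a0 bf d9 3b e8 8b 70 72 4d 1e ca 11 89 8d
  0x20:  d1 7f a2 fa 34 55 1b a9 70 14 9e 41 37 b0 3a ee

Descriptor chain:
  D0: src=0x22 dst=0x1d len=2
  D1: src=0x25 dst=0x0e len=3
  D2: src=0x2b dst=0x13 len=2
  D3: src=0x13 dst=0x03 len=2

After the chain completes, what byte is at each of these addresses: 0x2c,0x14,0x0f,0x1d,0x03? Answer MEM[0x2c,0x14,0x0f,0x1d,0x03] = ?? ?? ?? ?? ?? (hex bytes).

#0 dst[0x1d+2] := {0xa2,0xfa}
#1 dst[0x0e+3] := {0x55,0x1b,0xa9}
#2 dst[0x13+2] := {0x41,0x37}
#3 dst[0x03+2] := {0x41,0x37}
query mem[0x2c]=0x37, mem[0x14]=0x37, mem[0x0f]=0x1b, mem[0x1d]=0xa2, mem[0x03]=0x41

MEM[0x2c,0x14,0x0f,0x1d,0x03] = 37 37 1b a2 41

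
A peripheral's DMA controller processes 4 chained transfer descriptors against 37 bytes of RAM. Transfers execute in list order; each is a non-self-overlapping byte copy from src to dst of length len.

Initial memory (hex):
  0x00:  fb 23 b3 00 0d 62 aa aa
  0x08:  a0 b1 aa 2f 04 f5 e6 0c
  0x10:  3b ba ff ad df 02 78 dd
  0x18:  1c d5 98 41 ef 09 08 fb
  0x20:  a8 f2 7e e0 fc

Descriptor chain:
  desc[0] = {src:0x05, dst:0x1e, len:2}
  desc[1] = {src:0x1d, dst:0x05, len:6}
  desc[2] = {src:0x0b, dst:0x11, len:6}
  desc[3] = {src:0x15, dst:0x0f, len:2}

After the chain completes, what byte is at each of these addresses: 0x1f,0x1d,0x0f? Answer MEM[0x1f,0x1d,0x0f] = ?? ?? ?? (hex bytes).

MEM[0x1f,0x1d,0x0f] = aa 09 0c

  after D0: wrote 2B at 0x1e = 62aa
  after D1: wrote 6B at 0x05 = 0962aaa8f27e
  after D2: wrote 6B at 0x11 = 2f04f5e60c3b
  after D3: wrote 2B at 0x0f = 0c3b
query mem[0x1f]=0xaa, mem[0x1d]=0x09, mem[0x0f]=0x0c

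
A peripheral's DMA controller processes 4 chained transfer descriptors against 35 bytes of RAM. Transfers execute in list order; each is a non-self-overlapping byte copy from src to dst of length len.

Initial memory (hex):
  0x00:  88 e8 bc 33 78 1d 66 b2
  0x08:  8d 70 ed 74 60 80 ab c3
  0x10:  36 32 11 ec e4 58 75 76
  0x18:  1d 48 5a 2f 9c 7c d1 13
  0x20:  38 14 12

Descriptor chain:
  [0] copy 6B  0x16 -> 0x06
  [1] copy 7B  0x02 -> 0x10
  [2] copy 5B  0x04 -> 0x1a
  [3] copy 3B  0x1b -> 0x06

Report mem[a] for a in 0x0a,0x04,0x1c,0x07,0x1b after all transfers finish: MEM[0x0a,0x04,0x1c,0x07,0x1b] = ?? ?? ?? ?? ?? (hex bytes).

MEM[0x0a,0x04,0x1c,0x07,0x1b] = 5a 78 75 75 1d

D0: mem[0x06..0x0b] <- [75 76 1d 48 5a 2f]
D1: mem[0x10..0x16] <- [bc 33 78 1d 75 76 1d]
D2: mem[0x1a..0x1e] <- [78 1d 75 76 1d]
D3: mem[0x06..0x08] <- [1d 75 76]
query mem[0x0a]=0x5a, mem[0x04]=0x78, mem[0x1c]=0x75, mem[0x07]=0x75, mem[0x1b]=0x1d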